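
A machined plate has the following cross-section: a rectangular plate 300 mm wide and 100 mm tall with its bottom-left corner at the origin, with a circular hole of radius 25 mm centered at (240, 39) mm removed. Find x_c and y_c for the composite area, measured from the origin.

plate: A = 300 × 100 = 30000.00, centroid at (150.00, 50.00).
hole: A = −π·25² = -1963.50, centroid at (240.00, 39.00).
ΣA = 28036.50 mm²
ΣAx_c = (30000.00)(150.00) + (-1963.50)(240.00) = 4028761.10 mm³
ΣAy_c = (30000.00)(50.00) + (-1963.50)(39.00) = 1423423.68 mm³
x_c = 4028761.10 / 28036.50 = 143.70 mm
y_c = 1423423.68 / 28036.50 = 50.77 mm

x_c = 143.70 mm, y_c = 50.77 mm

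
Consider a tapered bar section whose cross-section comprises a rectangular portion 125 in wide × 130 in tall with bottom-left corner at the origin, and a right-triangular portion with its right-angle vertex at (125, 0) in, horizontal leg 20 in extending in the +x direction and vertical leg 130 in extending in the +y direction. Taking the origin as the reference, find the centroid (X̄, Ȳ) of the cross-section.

rectangular portion: A = 125 × 130 = 16250.00, centroid at (62.50, 65.00).
triangular portion: A = ½·20·130 = 1300.00, centroid at (131.67, 43.33).
ΣA = 17550.00 in²
ΣAX̄ = (16250.00)(62.50) + (1300.00)(131.67) = 1186791.67 in³
ΣAȲ = (16250.00)(65.00) + (1300.00)(43.33) = 1112583.33 in³
X̄ = 1186791.67 / 17550.00 = 67.62 in
Ȳ = 1112583.33 / 17550.00 = 63.40 in

X̄ = 67.62 in, Ȳ = 63.40 in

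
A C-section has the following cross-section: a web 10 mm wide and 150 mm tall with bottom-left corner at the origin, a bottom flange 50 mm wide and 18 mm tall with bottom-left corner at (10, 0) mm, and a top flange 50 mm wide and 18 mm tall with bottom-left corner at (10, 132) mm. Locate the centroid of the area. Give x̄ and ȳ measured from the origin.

Part | A | x̄ᵢ | ȳᵢ | A·x̄ᵢ | A·ȳᵢ
web | 1500.00 | 5.00 | 75.00 | 7500.00 | 112500.00
bottom flange | 900.00 | 35.00 | 9.00 | 31500.00 | 8100.00
top flange | 900.00 | 35.00 | 141.00 | 31500.00 | 126900.00
Σ | 3300.00 |  |  | 70500.00 | 247500.00
x̄ = 70500.00 / 3300.00 = 21.36 mm
ȳ = 247500.00 / 3300.00 = 75.00 mm

x̄ = 21.36 mm, ȳ = 75.00 mm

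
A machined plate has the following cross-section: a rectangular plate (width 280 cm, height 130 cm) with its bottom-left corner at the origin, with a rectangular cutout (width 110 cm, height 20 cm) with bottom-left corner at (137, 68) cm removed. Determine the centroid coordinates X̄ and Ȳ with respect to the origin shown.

X̄ = 136.65 cm, Ȳ = 64.16 cm

plate: A = 280 × 130 = 36400.00, centroid at (140.00, 65.00).
hole: A = −(110 × 20) = -2200.00, centroid at (192.00, 78.00).
ΣA = 34200.00 cm²
ΣAX̄ = (36400.00)(140.00) + (-2200.00)(192.00) = 4673600.00 cm³
ΣAȲ = (36400.00)(65.00) + (-2200.00)(78.00) = 2194400.00 cm³
X̄ = 4673600.00 / 34200.00 = 136.65 cm
Ȳ = 2194400.00 / 34200.00 = 64.16 cm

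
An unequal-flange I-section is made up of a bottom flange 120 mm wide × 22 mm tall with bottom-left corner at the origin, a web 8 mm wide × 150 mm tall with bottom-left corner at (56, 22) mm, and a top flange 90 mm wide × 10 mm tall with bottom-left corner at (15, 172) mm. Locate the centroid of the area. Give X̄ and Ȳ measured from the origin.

X̄ = 60.00 mm, Ȳ = 64.29 mm

Part | A | x̄ᵢ | ȳᵢ | A·x̄ᵢ | A·ȳᵢ
bottom flange | 2640.00 | 60.00 | 11.00 | 158400.00 | 29040.00
web | 1200.00 | 60.00 | 97.00 | 72000.00 | 116400.00
top flange | 900.00 | 60.00 | 177.00 | 54000.00 | 159300.00
Σ | 4740.00 |  |  | 284400.00 | 304740.00
X̄ = 284400.00 / 4740.00 = 60.00 mm
Ȳ = 304740.00 / 4740.00 = 64.29 mm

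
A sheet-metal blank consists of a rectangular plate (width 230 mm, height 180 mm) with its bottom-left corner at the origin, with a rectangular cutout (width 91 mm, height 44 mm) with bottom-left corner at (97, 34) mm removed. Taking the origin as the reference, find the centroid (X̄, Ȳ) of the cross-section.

X̄ = 112.06 mm, Ȳ = 93.64 mm

plate: A = 230 × 180 = 41400.00, centroid at (115.00, 90.00).
hole: A = −(91 × 44) = -4004.00, centroid at (142.50, 56.00).
ΣA = 37396.00 mm²
ΣAX̄ = (41400.00)(115.00) + (-4004.00)(142.50) = 4190430.00 mm³
ΣAȲ = (41400.00)(90.00) + (-4004.00)(56.00) = 3501776.00 mm³
X̄ = 4190430.00 / 37396.00 = 112.06 mm
Ȳ = 3501776.00 / 37396.00 = 93.64 mm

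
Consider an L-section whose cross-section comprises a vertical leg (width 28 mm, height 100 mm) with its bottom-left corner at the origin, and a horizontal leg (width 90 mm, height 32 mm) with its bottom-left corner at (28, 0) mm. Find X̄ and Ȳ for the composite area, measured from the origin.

X̄ = 43.92 mm, Ȳ = 32.76 mm

Part | A | x̄ᵢ | ȳᵢ | A·x̄ᵢ | A·ȳᵢ
vertical leg | 2800.00 | 14.00 | 50.00 | 39200.00 | 140000.00
horizontal leg | 2880.00 | 73.00 | 16.00 | 210240.00 | 46080.00
Σ | 5680.00 |  |  | 249440.00 | 186080.00
X̄ = 249440.00 / 5680.00 = 43.92 mm
Ȳ = 186080.00 / 5680.00 = 32.76 mm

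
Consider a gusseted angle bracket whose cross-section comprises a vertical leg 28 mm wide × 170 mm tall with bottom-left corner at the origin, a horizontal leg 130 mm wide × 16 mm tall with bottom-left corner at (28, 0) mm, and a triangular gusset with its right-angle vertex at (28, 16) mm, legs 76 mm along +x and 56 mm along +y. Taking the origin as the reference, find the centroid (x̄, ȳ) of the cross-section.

x̄ = 41.66 mm, ȳ = 55.20 mm

Part | A | x̄ᵢ | ȳᵢ | A·x̄ᵢ | A·ȳᵢ
vertical leg | 4760.00 | 14.00 | 85.00 | 66640.00 | 404600.00
horizontal leg | 2080.00 | 93.00 | 8.00 | 193440.00 | 16640.00
gusset | 2128.00 | 53.33 | 34.67 | 113493.33 | 73770.67
Σ | 8968.00 |  |  | 373573.33 | 495010.67
x̄ = 373573.33 / 8968.00 = 41.66 mm
ȳ = 495010.67 / 8968.00 = 55.20 mm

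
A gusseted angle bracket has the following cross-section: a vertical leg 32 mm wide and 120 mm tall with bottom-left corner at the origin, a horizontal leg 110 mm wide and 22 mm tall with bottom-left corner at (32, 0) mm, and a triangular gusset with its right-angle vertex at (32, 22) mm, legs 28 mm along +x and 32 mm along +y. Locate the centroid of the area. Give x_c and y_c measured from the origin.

Part | A | x̄ᵢ | ȳᵢ | A·x̄ᵢ | A·ȳᵢ
vertical leg | 3840.00 | 16.00 | 60.00 | 61440.00 | 230400.00
horizontal leg | 2420.00 | 87.00 | 11.00 | 210540.00 | 26620.00
gusset | 448.00 | 41.33 | 32.67 | 18517.33 | 14634.67
Σ | 6708.00 |  |  | 290497.33 | 271654.67
x_c = 290497.33 / 6708.00 = 43.31 mm
y_c = 271654.67 / 6708.00 = 40.50 mm

x_c = 43.31 mm, y_c = 40.50 mm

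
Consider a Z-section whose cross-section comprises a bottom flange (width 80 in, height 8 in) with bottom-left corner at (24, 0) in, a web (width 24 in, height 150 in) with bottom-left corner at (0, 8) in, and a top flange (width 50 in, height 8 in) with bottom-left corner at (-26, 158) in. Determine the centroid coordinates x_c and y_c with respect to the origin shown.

x_c = 18.05 in, y_c = 78.91 in

bottom flange: A = 80 × 8 = 640.00, centroid at (64.00, 4.00).
web: A = 24 × 150 = 3600.00, centroid at (12.00, 83.00).
top flange: A = 50 × 8 = 400.00, centroid at (-1.00, 162.00).
ΣA = 4640.00 in²
ΣAx_c = (640.00)(64.00) + (3600.00)(12.00) + (400.00)(-1.00) = 83760.00 in³
ΣAy_c = (640.00)(4.00) + (3600.00)(83.00) + (400.00)(162.00) = 366160.00 in³
x_c = 83760.00 / 4640.00 = 18.05 in
y_c = 366160.00 / 4640.00 = 78.91 in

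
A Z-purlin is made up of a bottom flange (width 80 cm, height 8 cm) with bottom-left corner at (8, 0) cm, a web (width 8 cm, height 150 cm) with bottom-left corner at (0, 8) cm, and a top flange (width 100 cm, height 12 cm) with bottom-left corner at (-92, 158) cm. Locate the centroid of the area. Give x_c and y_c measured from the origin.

x_c = -4.89 cm, y_c = 98.34 cm

bottom flange: A = 80 × 8 = 640.00, centroid at (48.00, 4.00).
web: A = 8 × 150 = 1200.00, centroid at (4.00, 83.00).
top flange: A = 100 × 12 = 1200.00, centroid at (-42.00, 164.00).
ΣA = 3040.00 cm², ΣAx_c = -14880.00 cm³, ΣAy_c = 298960.00 cm³.
x_c = -14880.00/3040.00 = -4.89 cm; y_c = 298960.00/3040.00 = 98.34 cm.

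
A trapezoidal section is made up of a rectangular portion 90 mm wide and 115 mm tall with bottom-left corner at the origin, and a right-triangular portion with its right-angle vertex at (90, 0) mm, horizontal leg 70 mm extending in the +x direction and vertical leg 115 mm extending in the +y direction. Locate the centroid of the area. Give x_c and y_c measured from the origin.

x_c = 64.13 mm, y_c = 52.13 mm

rectangular portion: A = 90 × 115 = 10350.00, centroid at (45.00, 57.50).
triangular portion: A = ½·70·115 = 4025.00, centroid at (113.33, 38.33).
ΣA = 14375.00 mm²
ΣAx_c = (10350.00)(45.00) + (4025.00)(113.33) = 921916.67 mm³
ΣAy_c = (10350.00)(57.50) + (4025.00)(38.33) = 749416.67 mm³
x_c = 921916.67 / 14375.00 = 64.13 mm
y_c = 749416.67 / 14375.00 = 52.13 mm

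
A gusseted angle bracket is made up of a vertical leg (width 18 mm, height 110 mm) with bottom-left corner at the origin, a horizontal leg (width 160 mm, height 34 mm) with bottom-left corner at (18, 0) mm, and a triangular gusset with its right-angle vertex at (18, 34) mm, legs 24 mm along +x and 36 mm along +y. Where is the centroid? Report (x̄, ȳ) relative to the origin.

vertical leg: A = 18 × 110 = 1980.00, centroid at (9.00, 55.00).
horizontal leg: A = 160 × 34 = 5440.00, centroid at (98.00, 17.00).
gusset: A = ½·24·36 = 432.00, centroid at (26.00, 46.00).
ΣA = 7852.00 mm²
ΣAx̄ = (1980.00)(9.00) + (5440.00)(98.00) + (432.00)(26.00) = 562172.00 mm³
ΣAȳ = (1980.00)(55.00) + (5440.00)(17.00) + (432.00)(46.00) = 221252.00 mm³
x̄ = 562172.00 / 7852.00 = 71.60 mm
ȳ = 221252.00 / 7852.00 = 28.18 mm

x̄ = 71.60 mm, ȳ = 28.18 mm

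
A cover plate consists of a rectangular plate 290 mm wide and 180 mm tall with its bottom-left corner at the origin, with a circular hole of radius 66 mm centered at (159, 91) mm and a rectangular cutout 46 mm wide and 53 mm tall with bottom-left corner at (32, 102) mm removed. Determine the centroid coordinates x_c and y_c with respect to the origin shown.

plate: A = 290 × 180 = 52200.00, centroid at (145.00, 90.00).
hole 1: A = −π·66² = -13684.78, centroid at (159.00, 91.00).
hole 2: A = −(46 × 53) = -2438.00, centroid at (55.00, 128.50).
ΣA = 36077.22 mm², ΣAx_c = 5259030.36 mm³, ΣAy_c = 3139402.24 mm³.
x_c = 5259030.36/36077.22 = 145.77 mm; y_c = 3139402.24/36077.22 = 87.02 mm.

x_c = 145.77 mm, y_c = 87.02 mm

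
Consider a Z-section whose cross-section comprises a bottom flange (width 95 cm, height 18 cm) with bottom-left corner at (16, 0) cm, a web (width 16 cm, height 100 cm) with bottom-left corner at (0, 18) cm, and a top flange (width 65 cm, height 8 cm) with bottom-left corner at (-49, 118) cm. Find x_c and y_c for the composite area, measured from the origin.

x_c = 29.45 cm, y_c = 48.99 cm

Part | A | x̄ᵢ | ȳᵢ | A·x̄ᵢ | A·ȳᵢ
bottom flange | 1710.00 | 63.50 | 9.00 | 108585.00 | 15390.00
web | 1600.00 | 8.00 | 68.00 | 12800.00 | 108800.00
top flange | 520.00 | -16.50 | 122.00 | -8580.00 | 63440.00
Σ | 3830.00 |  |  | 112805.00 | 187630.00
x_c = 112805.00 / 3830.00 = 29.45 cm
y_c = 187630.00 / 3830.00 = 48.99 cm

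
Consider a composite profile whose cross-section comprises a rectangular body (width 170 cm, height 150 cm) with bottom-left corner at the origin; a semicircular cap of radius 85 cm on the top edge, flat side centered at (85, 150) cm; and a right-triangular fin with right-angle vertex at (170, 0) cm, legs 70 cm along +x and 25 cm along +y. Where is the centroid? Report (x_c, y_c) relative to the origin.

x_c = 87.51 cm, y_c = 106.87 cm

rectangular body: A = 170 × 150 = 25500.00, centroid at (85.00, 75.00).
semicircular top: A = ½π·85² = 11349.00, centroid at (85.00, 186.08).
triangular fin: A = ½·70·25 = 875.00, centroid at (193.33, 8.33).
ΣA = 37724.00 cm²
ΣAx_c = (25500.00)(85.00) + (11349.00)(85.00) + (875.00)(193.33) = 3301331.96 cm³
ΣAy_c = (25500.00)(75.00) + (11349.00)(186.08) + (875.00)(8.33) = 4031558.85 cm³
x_c = 3301331.96 / 37724.00 = 87.51 cm
y_c = 4031558.85 / 37724.00 = 106.87 cm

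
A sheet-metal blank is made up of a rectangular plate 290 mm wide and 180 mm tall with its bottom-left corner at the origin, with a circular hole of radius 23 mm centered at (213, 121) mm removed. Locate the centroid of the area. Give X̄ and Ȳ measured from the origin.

plate: A = 290 × 180 = 52200.00, centroid at (145.00, 90.00).
hole: A = −π·23² = -1661.90, centroid at (213.00, 121.00).
ΣA = 50538.10 mm², ΣAX̄ = 7215014.76 mm³, ΣAȲ = 4496909.80 mm³.
X̄ = 7215014.76/50538.10 = 142.76 mm; Ȳ = 4496909.80/50538.10 = 88.98 mm.

X̄ = 142.76 mm, Ȳ = 88.98 mm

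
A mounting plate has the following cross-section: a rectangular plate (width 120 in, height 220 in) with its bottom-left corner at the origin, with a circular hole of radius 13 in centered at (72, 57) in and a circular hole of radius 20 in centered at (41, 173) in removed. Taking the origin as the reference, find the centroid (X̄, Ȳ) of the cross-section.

X̄ = 60.71 in, Ȳ = 107.93 in

plate: A = 120 × 220 = 26400.00, centroid at (60.00, 110.00).
hole 1: A = −π·13² = -530.93, centroid at (72.00, 57.00).
hole 2: A = −π·20² = -1256.64, centroid at (41.00, 173.00).
ΣA = 24612.43 in²
ΣAX̄ = (26400.00)(60.00) + (-530.93)(72.00) + (-1256.64)(41.00) = 1494250.98 in³
ΣAȲ = (26400.00)(110.00) + (-530.93)(57.00) + (-1256.64)(173.00) = 2656338.83 in³
X̄ = 1494250.98 / 24612.43 = 60.71 in
Ȳ = 2656338.83 / 24612.43 = 107.93 in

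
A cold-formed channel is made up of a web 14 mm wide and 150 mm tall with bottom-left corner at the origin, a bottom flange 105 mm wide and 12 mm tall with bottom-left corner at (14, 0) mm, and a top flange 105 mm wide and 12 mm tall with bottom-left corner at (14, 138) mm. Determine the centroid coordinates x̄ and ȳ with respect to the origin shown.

x̄ = 39.45 mm, ȳ = 75.00 mm

web: A = 14 × 150 = 2100.00, centroid at (7.00, 75.00).
bottom flange: A = 105 × 12 = 1260.00, centroid at (66.50, 6.00).
top flange: A = 105 × 12 = 1260.00, centroid at (66.50, 144.00).
ΣA = 4620.00 mm², ΣAx̄ = 182280.00 mm³, ΣAȳ = 346500.00 mm³.
x̄ = 182280.00/4620.00 = 39.45 mm; ȳ = 346500.00/4620.00 = 75.00 mm.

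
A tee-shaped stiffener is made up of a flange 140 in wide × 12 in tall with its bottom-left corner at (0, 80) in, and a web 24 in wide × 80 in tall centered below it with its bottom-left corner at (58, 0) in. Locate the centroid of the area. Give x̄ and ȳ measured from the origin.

x̄ = 70.00 in, ȳ = 61.47 in

Part | A | x̄ᵢ | ȳᵢ | A·x̄ᵢ | A·ȳᵢ
web | 1920.00 | 70.00 | 40.00 | 134400.00 | 76800.00
flange | 1680.00 | 70.00 | 86.00 | 117600.00 | 144480.00
Σ | 3600.00 |  |  | 252000.00 | 221280.00
x̄ = 252000.00 / 3600.00 = 70.00 in
ȳ = 221280.00 / 3600.00 = 61.47 in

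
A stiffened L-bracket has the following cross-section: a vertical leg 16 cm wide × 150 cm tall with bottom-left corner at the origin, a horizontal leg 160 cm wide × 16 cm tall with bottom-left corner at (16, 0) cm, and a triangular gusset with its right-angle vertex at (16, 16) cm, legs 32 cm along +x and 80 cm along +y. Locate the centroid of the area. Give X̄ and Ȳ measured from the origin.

X̄ = 47.93 cm, Ȳ = 40.88 cm

vertical leg: A = 16 × 150 = 2400.00, centroid at (8.00, 75.00).
horizontal leg: A = 160 × 16 = 2560.00, centroid at (96.00, 8.00).
gusset: A = ½·32·80 = 1280.00, centroid at (26.67, 42.67).
ΣA = 6240.00 cm²
ΣAX̄ = (2400.00)(8.00) + (2560.00)(96.00) + (1280.00)(26.67) = 299093.33 cm³
ΣAȲ = (2400.00)(75.00) + (2560.00)(8.00) + (1280.00)(42.67) = 255093.33 cm³
X̄ = 299093.33 / 6240.00 = 47.93 cm
Ȳ = 255093.33 / 6240.00 = 40.88 cm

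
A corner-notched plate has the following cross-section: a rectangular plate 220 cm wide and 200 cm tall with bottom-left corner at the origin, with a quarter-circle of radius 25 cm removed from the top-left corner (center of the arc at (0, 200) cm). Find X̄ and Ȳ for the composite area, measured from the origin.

Part | A | x̄ᵢ | ȳᵢ | A·x̄ᵢ | A·ȳᵢ
plate | 44000.00 | 110.00 | 100.00 | 4840000.00 | 4400000.00
removed quarter-circle | -490.87 | 10.61 | 189.39 | -5208.33 | -92966.44
Σ | 43509.13 |  |  | 4834791.67 | 4307033.56
X̄ = 4834791.67 / 43509.13 = 111.12 cm
Ȳ = 4307033.56 / 43509.13 = 98.99 cm

X̄ = 111.12 cm, Ȳ = 98.99 cm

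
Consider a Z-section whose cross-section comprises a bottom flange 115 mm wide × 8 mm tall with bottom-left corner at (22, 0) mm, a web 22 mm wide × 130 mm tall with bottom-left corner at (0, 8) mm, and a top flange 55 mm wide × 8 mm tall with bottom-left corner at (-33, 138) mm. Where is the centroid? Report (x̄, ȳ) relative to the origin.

x̄ = 24.21 mm, ȳ = 65.15 mm

bottom flange: A = 115 × 8 = 920.00, centroid at (79.50, 4.00).
web: A = 22 × 130 = 2860.00, centroid at (11.00, 73.00).
top flange: A = 55 × 8 = 440.00, centroid at (-5.50, 142.00).
ΣA = 4220.00 mm²
ΣAx̄ = (920.00)(79.50) + (2860.00)(11.00) + (440.00)(-5.50) = 102180.00 mm³
ΣAȳ = (920.00)(4.00) + (2860.00)(73.00) + (440.00)(142.00) = 274940.00 mm³
x̄ = 102180.00 / 4220.00 = 24.21 mm
ȳ = 274940.00 / 4220.00 = 65.15 mm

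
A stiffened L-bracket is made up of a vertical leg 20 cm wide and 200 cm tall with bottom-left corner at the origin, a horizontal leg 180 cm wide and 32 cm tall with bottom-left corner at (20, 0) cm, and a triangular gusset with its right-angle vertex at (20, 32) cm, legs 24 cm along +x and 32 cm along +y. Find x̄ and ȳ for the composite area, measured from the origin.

x̄ = 67.46 cm, ȳ = 50.13 cm

vertical leg: A = 20 × 200 = 4000.00, centroid at (10.00, 100.00).
horizontal leg: A = 180 × 32 = 5760.00, centroid at (110.00, 16.00).
gusset: A = ½·24·32 = 384.00, centroid at (28.00, 42.67).
ΣA = 10144.00 cm²
ΣAx̄ = (4000.00)(10.00) + (5760.00)(110.00) + (384.00)(28.00) = 684352.00 cm³
ΣAȳ = (4000.00)(100.00) + (5760.00)(16.00) + (384.00)(42.67) = 508544.00 cm³
x̄ = 684352.00 / 10144.00 = 67.46 cm
ȳ = 508544.00 / 10144.00 = 50.13 cm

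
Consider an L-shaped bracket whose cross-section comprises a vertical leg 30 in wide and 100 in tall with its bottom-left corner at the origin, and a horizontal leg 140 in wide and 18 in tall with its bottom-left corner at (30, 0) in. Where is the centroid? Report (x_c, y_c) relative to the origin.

Part | A | x̄ᵢ | ȳᵢ | A·x̄ᵢ | A·ȳᵢ
vertical leg | 3000.00 | 15.00 | 50.00 | 45000.00 | 150000.00
horizontal leg | 2520.00 | 100.00 | 9.00 | 252000.00 | 22680.00
Σ | 5520.00 |  |  | 297000.00 | 172680.00
x_c = 297000.00 / 5520.00 = 53.80 in
y_c = 172680.00 / 5520.00 = 31.28 in

x_c = 53.80 in, y_c = 31.28 in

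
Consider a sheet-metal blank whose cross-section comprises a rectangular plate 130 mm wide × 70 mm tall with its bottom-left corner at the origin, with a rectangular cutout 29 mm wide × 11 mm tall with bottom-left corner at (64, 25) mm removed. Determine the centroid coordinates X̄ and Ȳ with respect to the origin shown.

plate: A = 130 × 70 = 9100.00, centroid at (65.00, 35.00).
hole: A = −(29 × 11) = -319.00, centroid at (78.50, 30.50).
ΣA = 8781.00 mm²
ΣAX̄ = (9100.00)(65.00) + (-319.00)(78.50) = 566458.50 mm³
ΣAȲ = (9100.00)(35.00) + (-319.00)(30.50) = 308770.50 mm³
X̄ = 566458.50 / 8781.00 = 64.51 mm
Ȳ = 308770.50 / 8781.00 = 35.16 mm

X̄ = 64.51 mm, Ȳ = 35.16 mm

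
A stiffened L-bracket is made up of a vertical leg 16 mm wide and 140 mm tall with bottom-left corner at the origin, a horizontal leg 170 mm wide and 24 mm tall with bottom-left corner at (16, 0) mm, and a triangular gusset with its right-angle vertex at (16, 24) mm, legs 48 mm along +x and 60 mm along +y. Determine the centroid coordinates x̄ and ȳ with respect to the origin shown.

vertical leg: A = 16 × 140 = 2240.00, centroid at (8.00, 70.00).
horizontal leg: A = 170 × 24 = 4080.00, centroid at (101.00, 12.00).
gusset: A = ½·48·60 = 1440.00, centroid at (32.00, 44.00).
ΣA = 7760.00 mm²
ΣAx̄ = (2240.00)(8.00) + (4080.00)(101.00) + (1440.00)(32.00) = 476080.00 mm³
ΣAȳ = (2240.00)(70.00) + (4080.00)(12.00) + (1440.00)(44.00) = 269120.00 mm³
x̄ = 476080.00 / 7760.00 = 61.35 mm
ȳ = 269120.00 / 7760.00 = 34.68 mm

x̄ = 61.35 mm, ȳ = 34.68 mm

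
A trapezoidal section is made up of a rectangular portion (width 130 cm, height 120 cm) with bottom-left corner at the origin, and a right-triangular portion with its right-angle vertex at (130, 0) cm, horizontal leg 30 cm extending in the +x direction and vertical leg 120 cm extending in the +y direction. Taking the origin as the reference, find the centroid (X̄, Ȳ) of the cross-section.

rectangular portion: A = 130 × 120 = 15600.00, centroid at (65.00, 60.00).
triangular portion: A = ½·30·120 = 1800.00, centroid at (140.00, 40.00).
ΣA = 17400.00 cm², ΣAX̄ = 1266000.00 cm³, ΣAȲ = 1008000.00 cm³.
X̄ = 1266000.00/17400.00 = 72.76 cm; Ȳ = 1008000.00/17400.00 = 57.93 cm.

X̄ = 72.76 cm, Ȳ = 57.93 cm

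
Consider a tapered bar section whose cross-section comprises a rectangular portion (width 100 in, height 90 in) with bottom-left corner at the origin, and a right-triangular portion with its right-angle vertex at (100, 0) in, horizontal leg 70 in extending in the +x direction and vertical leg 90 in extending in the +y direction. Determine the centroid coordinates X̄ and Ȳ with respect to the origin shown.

X̄ = 69.01 in, Ȳ = 41.11 in

rectangular portion: A = 100 × 90 = 9000.00, centroid at (50.00, 45.00).
triangular portion: A = ½·70·90 = 3150.00, centroid at (123.33, 30.00).
ΣA = 12150.00 in², ΣAX̄ = 838500.00 in³, ΣAȲ = 499500.00 in³.
X̄ = 838500.00/12150.00 = 69.01 in; Ȳ = 499500.00/12150.00 = 41.11 in.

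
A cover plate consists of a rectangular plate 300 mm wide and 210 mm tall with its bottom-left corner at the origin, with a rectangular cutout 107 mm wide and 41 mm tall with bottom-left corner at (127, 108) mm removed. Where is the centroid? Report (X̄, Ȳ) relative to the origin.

plate: A = 300 × 210 = 63000.00, centroid at (150.00, 105.00).
hole: A = −(107 × 41) = -4387.00, centroid at (180.50, 128.50).
ΣA = 58613.00 mm²
ΣAX̄ = (63000.00)(150.00) + (-4387.00)(180.50) = 8658146.50 mm³
ΣAȲ = (63000.00)(105.00) + (-4387.00)(128.50) = 6051270.50 mm³
X̄ = 8658146.50 / 58613.00 = 147.72 mm
Ȳ = 6051270.50 / 58613.00 = 103.24 mm

X̄ = 147.72 mm, Ȳ = 103.24 mm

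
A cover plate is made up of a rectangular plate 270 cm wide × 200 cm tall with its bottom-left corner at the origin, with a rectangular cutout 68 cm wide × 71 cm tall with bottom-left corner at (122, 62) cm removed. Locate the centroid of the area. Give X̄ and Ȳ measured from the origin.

plate: A = 270 × 200 = 54000.00, centroid at (135.00, 100.00).
hole: A = −(68 × 71) = -4828.00, centroid at (156.00, 97.50).
ΣA = 49172.00 cm², ΣAX̄ = 6536832.00 cm³, ΣAȲ = 4929270.00 cm³.
X̄ = 6536832.00/49172.00 = 132.94 cm; Ȳ = 4929270.00/49172.00 = 100.25 cm.

X̄ = 132.94 cm, Ȳ = 100.25 cm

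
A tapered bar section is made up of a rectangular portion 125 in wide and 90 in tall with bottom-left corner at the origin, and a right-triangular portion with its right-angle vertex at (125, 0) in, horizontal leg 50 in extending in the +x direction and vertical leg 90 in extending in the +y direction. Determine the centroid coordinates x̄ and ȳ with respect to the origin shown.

x̄ = 75.69 in, ȳ = 42.50 in

Part | A | x̄ᵢ | ȳᵢ | A·x̄ᵢ | A·ȳᵢ
rectangular portion | 11250.00 | 62.50 | 45.00 | 703125.00 | 506250.00
triangular portion | 2250.00 | 141.67 | 30.00 | 318750.00 | 67500.00
Σ | 13500.00 |  |  | 1021875.00 | 573750.00
x̄ = 1021875.00 / 13500.00 = 75.69 in
ȳ = 573750.00 / 13500.00 = 42.50 in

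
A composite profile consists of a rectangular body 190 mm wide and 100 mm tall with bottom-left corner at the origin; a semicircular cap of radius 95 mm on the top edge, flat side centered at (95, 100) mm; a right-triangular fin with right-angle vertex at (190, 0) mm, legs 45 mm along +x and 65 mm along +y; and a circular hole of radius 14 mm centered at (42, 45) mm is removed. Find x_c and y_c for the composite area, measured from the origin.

rectangular body: A = 190 × 100 = 19000.00, centroid at (95.00, 50.00).
semicircular top: A = ½π·95² = 14176.44, centroid at (95.00, 140.32).
triangular fin: A = ½·45·65 = 1462.50, centroid at (205.00, 21.67).
hole: A = −π·14² = -615.75, centroid at (42.00, 45.00).
ΣA = 34023.18 mm², ΣAx_c = 3425712.41 mm³, ΣAy_c = 2943205.67 mm³.
x_c = 3425712.41/34023.18 = 100.69 mm; y_c = 2943205.67/34023.18 = 86.51 mm.

x_c = 100.69 mm, y_c = 86.51 mm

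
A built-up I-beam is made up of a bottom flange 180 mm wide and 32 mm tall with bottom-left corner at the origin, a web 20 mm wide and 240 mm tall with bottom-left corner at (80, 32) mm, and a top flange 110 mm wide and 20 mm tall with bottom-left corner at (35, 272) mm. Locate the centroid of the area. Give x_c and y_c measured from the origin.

bottom flange: A = 180 × 32 = 5760.00, centroid at (90.00, 16.00).
web: A = 20 × 240 = 4800.00, centroid at (90.00, 152.00).
top flange: A = 110 × 20 = 2200.00, centroid at (90.00, 282.00).
ΣA = 12760.00 mm²
ΣAx_c = (5760.00)(90.00) + (4800.00)(90.00) + (2200.00)(90.00) = 1148400.00 mm³
ΣAy_c = (5760.00)(16.00) + (4800.00)(152.00) + (2200.00)(282.00) = 1442160.00 mm³
x_c = 1148400.00 / 12760.00 = 90.00 mm
y_c = 1442160.00 / 12760.00 = 113.02 mm

x_c = 90.00 mm, y_c = 113.02 mm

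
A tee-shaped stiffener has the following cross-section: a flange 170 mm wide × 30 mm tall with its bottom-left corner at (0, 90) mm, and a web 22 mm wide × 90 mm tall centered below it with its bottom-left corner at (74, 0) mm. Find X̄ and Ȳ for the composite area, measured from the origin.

X̄ = 85.00 mm, Ȳ = 88.22 mm

Part | A | x̄ᵢ | ȳᵢ | A·x̄ᵢ | A·ȳᵢ
web | 1980.00 | 85.00 | 45.00 | 168300.00 | 89100.00
flange | 5100.00 | 85.00 | 105.00 | 433500.00 | 535500.00
Σ | 7080.00 |  |  | 601800.00 | 624600.00
X̄ = 601800.00 / 7080.00 = 85.00 mm
Ȳ = 624600.00 / 7080.00 = 88.22 mm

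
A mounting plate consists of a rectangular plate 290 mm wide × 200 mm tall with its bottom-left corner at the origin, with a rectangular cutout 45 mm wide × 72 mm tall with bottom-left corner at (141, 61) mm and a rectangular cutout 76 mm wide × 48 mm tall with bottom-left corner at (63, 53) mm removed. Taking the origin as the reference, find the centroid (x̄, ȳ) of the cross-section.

Part | A | x̄ᵢ | ȳᵢ | A·x̄ᵢ | A·ȳᵢ
plate | 58000.00 | 145.00 | 100.00 | 8410000.00 | 5800000.00
hole 1 | -3240.00 | 163.50 | 97.00 | -529740.00 | -314280.00
hole 2 | -3648.00 | 101.00 | 77.00 | -368448.00 | -280896.00
Σ | 51112.00 |  |  | 7511812.00 | 5204824.00
x̄ = 7511812.00 / 51112.00 = 146.97 mm
ȳ = 5204824.00 / 51112.00 = 101.83 mm

x̄ = 146.97 mm, ȳ = 101.83 mm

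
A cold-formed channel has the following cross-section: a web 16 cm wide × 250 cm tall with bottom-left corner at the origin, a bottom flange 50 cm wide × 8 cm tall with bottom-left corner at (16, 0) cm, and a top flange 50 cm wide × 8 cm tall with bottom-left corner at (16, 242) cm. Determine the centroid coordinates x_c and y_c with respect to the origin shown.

web: A = 16 × 250 = 4000.00, centroid at (8.00, 125.00).
bottom flange: A = 50 × 8 = 400.00, centroid at (41.00, 4.00).
top flange: A = 50 × 8 = 400.00, centroid at (41.00, 246.00).
ΣA = 4800.00 cm²
ΣAx_c = (4000.00)(8.00) + (400.00)(41.00) + (400.00)(41.00) = 64800.00 cm³
ΣAy_c = (4000.00)(125.00) + (400.00)(4.00) + (400.00)(246.00) = 600000.00 cm³
x_c = 64800.00 / 4800.00 = 13.50 cm
y_c = 600000.00 / 4800.00 = 125.00 cm

x_c = 13.50 cm, y_c = 125.00 cm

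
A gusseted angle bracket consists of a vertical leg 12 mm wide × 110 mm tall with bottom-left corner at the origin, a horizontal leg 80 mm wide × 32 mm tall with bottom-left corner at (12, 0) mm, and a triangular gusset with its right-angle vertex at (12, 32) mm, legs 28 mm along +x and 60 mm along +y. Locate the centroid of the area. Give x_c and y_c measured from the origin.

x_c = 33.68 mm, y_c = 33.31 mm

vertical leg: A = 12 × 110 = 1320.00, centroid at (6.00, 55.00).
horizontal leg: A = 80 × 32 = 2560.00, centroid at (52.00, 16.00).
gusset: A = ½·28·60 = 840.00, centroid at (21.33, 52.00).
ΣA = 4720.00 mm², ΣAx_c = 158960.00 mm³, ΣAy_c = 157240.00 mm³.
x_c = 158960.00/4720.00 = 33.68 mm; y_c = 157240.00/4720.00 = 33.31 mm.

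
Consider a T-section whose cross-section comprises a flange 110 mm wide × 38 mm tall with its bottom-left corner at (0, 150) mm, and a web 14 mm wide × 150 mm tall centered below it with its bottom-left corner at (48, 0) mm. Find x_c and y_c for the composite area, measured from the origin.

web: A = 14 × 150 = 2100.00, centroid at (55.00, 75.00).
flange: A = 110 × 38 = 4180.00, centroid at (55.00, 169.00).
ΣA = 6280.00 mm²
ΣAx_c = (2100.00)(55.00) + (4180.00)(55.00) = 345400.00 mm³
ΣAy_c = (2100.00)(75.00) + (4180.00)(169.00) = 863920.00 mm³
x_c = 345400.00 / 6280.00 = 55.00 mm
y_c = 863920.00 / 6280.00 = 137.57 mm

x_c = 55.00 mm, y_c = 137.57 mm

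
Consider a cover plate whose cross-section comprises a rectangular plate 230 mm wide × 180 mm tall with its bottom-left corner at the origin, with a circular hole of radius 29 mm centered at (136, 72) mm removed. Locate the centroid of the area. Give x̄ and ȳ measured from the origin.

plate: A = 230 × 180 = 41400.00, centroid at (115.00, 90.00).
hole: A = −π·29² = -2642.08, centroid at (136.00, 72.00).
ΣA = 38757.92 mm², ΣAx̄ = 4401677.20 mm³, ΣAȳ = 3535770.28 mm³.
x̄ = 4401677.20/38757.92 = 113.57 mm; ȳ = 3535770.28/38757.92 = 91.23 mm.

x̄ = 113.57 mm, ȳ = 91.23 mm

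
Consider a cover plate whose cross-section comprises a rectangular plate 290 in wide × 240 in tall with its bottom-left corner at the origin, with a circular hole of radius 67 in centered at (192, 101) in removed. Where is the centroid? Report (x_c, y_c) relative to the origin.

x_c = 133.06 in, y_c = 124.83 in

plate: A = 290 × 240 = 69600.00, centroid at (145.00, 120.00).
hole: A = −π·67² = -14102.61, centroid at (192.00, 101.00).
ΣA = 55497.39 in²
ΣAx_c = (69600.00)(145.00) + (-14102.61)(192.00) = 7384298.99 in³
ΣAy_c = (69600.00)(120.00) + (-14102.61)(101.00) = 6927636.45 in³
x_c = 7384298.99 / 55497.39 = 133.06 in
y_c = 6927636.45 / 55497.39 = 124.83 in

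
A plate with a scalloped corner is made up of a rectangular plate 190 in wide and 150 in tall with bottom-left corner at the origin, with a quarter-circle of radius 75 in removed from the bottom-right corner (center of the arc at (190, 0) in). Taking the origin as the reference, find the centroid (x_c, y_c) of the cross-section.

x_c = 83.41 in, y_c = 82.92 in

plate: A = 190 × 150 = 28500.00, centroid at (95.00, 75.00).
removed quarter-circle: A = −¼π·75² = -4417.86, centroid at (158.17, 31.83).
ΣA = 24082.14 in²
ΣAx_c = (28500.00)(95.00) + (-4417.86)(158.17) = 2008730.71 in³
ΣAy_c = (28500.00)(75.00) + (-4417.86)(31.83) = 1996875.00 in³
x_c = 2008730.71 / 24082.14 = 83.41 in
y_c = 1996875.00 / 24082.14 = 82.92 in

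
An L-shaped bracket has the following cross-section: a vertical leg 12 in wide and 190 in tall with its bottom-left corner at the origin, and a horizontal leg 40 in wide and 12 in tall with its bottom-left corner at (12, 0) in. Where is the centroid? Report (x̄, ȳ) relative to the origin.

Part | A | x̄ᵢ | ȳᵢ | A·x̄ᵢ | A·ȳᵢ
vertical leg | 2280.00 | 6.00 | 95.00 | 13680.00 | 216600.00
horizontal leg | 480.00 | 32.00 | 6.00 | 15360.00 | 2880.00
Σ | 2760.00 |  |  | 29040.00 | 219480.00
x̄ = 29040.00 / 2760.00 = 10.52 in
ȳ = 219480.00 / 2760.00 = 79.52 in

x̄ = 10.52 in, ȳ = 79.52 in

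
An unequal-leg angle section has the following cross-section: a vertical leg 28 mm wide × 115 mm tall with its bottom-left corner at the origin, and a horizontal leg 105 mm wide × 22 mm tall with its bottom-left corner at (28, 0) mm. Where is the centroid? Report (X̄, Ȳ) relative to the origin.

X̄ = 41.78 mm, Ȳ = 38.08 mm

vertical leg: A = 28 × 115 = 3220.00, centroid at (14.00, 57.50).
horizontal leg: A = 105 × 22 = 2310.00, centroid at (80.50, 11.00).
ΣA = 5530.00 mm², ΣAX̄ = 231035.00 mm³, ΣAȲ = 210560.00 mm³.
X̄ = 231035.00/5530.00 = 41.78 mm; Ȳ = 210560.00/5530.00 = 38.08 mm.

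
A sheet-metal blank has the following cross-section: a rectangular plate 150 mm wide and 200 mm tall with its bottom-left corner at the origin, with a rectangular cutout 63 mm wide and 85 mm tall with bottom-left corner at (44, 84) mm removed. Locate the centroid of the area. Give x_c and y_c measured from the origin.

Part | A | x̄ᵢ | ȳᵢ | A·x̄ᵢ | A·ȳᵢ
plate | 30000.00 | 75.00 | 100.00 | 2250000.00 | 3000000.00
hole | -5355.00 | 75.50 | 126.50 | -404302.50 | -677407.50
Σ | 24645.00 |  |  | 1845697.50 | 2322592.50
x_c = 1845697.50 / 24645.00 = 74.89 mm
y_c = 2322592.50 / 24645.00 = 94.24 mm

x_c = 74.89 mm, y_c = 94.24 mm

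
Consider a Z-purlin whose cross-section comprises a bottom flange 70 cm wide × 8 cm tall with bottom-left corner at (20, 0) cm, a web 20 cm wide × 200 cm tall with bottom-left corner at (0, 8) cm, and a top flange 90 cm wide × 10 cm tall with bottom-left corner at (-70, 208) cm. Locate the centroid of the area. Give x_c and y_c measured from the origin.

bottom flange: A = 70 × 8 = 560.00, centroid at (55.00, 4.00).
web: A = 20 × 200 = 4000.00, centroid at (10.00, 108.00).
top flange: A = 90 × 10 = 900.00, centroid at (-25.00, 213.00).
ΣA = 5460.00 cm², ΣAx_c = 48300.00 cm³, ΣAy_c = 625940.00 cm³.
x_c = 48300.00/5460.00 = 8.85 cm; y_c = 625940.00/5460.00 = 114.64 cm.

x_c = 8.85 cm, y_c = 114.64 cm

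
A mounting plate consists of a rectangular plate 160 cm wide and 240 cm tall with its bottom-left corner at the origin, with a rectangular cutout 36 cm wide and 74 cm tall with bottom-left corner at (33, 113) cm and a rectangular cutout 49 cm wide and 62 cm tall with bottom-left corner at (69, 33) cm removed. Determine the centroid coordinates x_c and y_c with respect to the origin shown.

x_c = 81.11 cm, y_c = 122.76 cm

plate: A = 160 × 240 = 38400.00, centroid at (80.00, 120.00).
hole 1: A = −(36 × 74) = -2664.00, centroid at (51.00, 150.00).
hole 2: A = −(49 × 62) = -3038.00, centroid at (93.50, 64.00).
ΣA = 32698.00 cm², ΣAx_c = 2652083.00 cm³, ΣAy_c = 4013968.00 cm³.
x_c = 2652083.00/32698.00 = 81.11 cm; y_c = 4013968.00/32698.00 = 122.76 cm.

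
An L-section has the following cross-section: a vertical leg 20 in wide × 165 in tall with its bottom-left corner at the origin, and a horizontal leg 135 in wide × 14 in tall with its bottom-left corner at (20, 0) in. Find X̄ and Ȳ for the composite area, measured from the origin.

X̄ = 38.22 in, Ȳ = 55.01 in

Part | A | x̄ᵢ | ȳᵢ | A·x̄ᵢ | A·ȳᵢ
vertical leg | 3300.00 | 10.00 | 82.50 | 33000.00 | 272250.00
horizontal leg | 1890.00 | 87.50 | 7.00 | 165375.00 | 13230.00
Σ | 5190.00 |  |  | 198375.00 | 285480.00
X̄ = 198375.00 / 5190.00 = 38.22 in
Ȳ = 285480.00 / 5190.00 = 55.01 in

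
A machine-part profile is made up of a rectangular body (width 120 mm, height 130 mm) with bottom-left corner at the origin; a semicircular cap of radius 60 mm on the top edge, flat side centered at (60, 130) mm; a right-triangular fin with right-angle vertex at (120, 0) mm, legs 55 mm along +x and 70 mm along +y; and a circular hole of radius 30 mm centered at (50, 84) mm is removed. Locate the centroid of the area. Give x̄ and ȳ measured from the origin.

rectangular body: A = 120 × 130 = 15600.00, centroid at (60.00, 65.00).
semicircular top: A = ½π·60² = 5654.87, centroid at (60.00, 155.46).
triangular fin: A = ½·55·70 = 1925.00, centroid at (138.33, 23.33).
hole: A = −π·30² = -2827.43, centroid at (50.00, 84.00).
ΣA = 20352.43 mm², ΣAx̄ = 1400212.00 mm³, ΣAȳ = 1700544.94 mm³.
x̄ = 1400212.00/20352.43 = 68.80 mm; ȳ = 1700544.94/20352.43 = 83.55 mm.

x̄ = 68.80 mm, ȳ = 83.55 mm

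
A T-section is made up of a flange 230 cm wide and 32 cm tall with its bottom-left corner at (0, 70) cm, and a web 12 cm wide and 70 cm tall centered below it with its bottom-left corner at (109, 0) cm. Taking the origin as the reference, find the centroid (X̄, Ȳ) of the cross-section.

X̄ = 115.00 cm, Ȳ = 80.78 cm

web: A = 12 × 70 = 840.00, centroid at (115.00, 35.00).
flange: A = 230 × 32 = 7360.00, centroid at (115.00, 86.00).
ΣA = 8200.00 cm²
ΣAX̄ = (840.00)(115.00) + (7360.00)(115.00) = 943000.00 cm³
ΣAȲ = (840.00)(35.00) + (7360.00)(86.00) = 662360.00 cm³
X̄ = 943000.00 / 8200.00 = 115.00 cm
Ȳ = 662360.00 / 8200.00 = 80.78 cm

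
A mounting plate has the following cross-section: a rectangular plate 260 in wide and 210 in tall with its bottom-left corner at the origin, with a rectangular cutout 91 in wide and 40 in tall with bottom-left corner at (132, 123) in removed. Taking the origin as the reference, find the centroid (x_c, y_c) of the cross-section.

x_c = 126.61 in, y_c = 102.29 in

plate: A = 260 × 210 = 54600.00, centroid at (130.00, 105.00).
hole: A = −(91 × 40) = -3640.00, centroid at (177.50, 143.00).
ΣA = 50960.00 in²
ΣAx_c = (54600.00)(130.00) + (-3640.00)(177.50) = 6451900.00 in³
ΣAy_c = (54600.00)(105.00) + (-3640.00)(143.00) = 5212480.00 in³
x_c = 6451900.00 / 50960.00 = 126.61 in
y_c = 5212480.00 / 50960.00 = 102.29 in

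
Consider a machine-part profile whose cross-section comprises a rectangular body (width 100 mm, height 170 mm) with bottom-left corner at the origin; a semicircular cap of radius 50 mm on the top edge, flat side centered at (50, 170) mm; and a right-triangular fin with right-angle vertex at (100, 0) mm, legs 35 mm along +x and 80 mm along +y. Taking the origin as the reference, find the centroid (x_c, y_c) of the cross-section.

x_c = 53.87 mm, y_c = 100.02 mm

rectangular body: A = 100 × 170 = 17000.00, centroid at (50.00, 85.00).
semicircular top: A = ½π·50² = 3926.99, centroid at (50.00, 191.22).
triangular fin: A = ½·35·80 = 1400.00, centroid at (111.67, 26.67).
ΣA = 22326.99 mm²
ΣAx_c = (17000.00)(50.00) + (3926.99)(50.00) + (1400.00)(111.67) = 1202682.87 mm³
ΣAy_c = (17000.00)(85.00) + (3926.99)(191.22) + (1400.00)(26.67) = 2233255.11 mm³
x_c = 1202682.87 / 22326.99 = 53.87 mm
y_c = 2233255.11 / 22326.99 = 100.02 mm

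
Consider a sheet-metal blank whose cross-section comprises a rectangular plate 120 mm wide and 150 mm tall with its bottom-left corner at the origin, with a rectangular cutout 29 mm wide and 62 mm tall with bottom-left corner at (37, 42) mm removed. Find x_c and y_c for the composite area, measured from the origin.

plate: A = 120 × 150 = 18000.00, centroid at (60.00, 75.00).
hole: A = −(29 × 62) = -1798.00, centroid at (51.50, 73.00).
ΣA = 16202.00 mm², ΣAx_c = 987403.00 mm³, ΣAy_c = 1218746.00 mm³.
x_c = 987403.00/16202.00 = 60.94 mm; y_c = 1218746.00/16202.00 = 75.22 mm.

x_c = 60.94 mm, y_c = 75.22 mm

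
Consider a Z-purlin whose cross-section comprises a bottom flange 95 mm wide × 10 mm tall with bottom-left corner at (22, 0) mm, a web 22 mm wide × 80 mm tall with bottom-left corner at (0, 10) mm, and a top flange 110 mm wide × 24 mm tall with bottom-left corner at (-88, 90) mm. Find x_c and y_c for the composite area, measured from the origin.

x_c = -0.32 mm, y_c = 67.67 mm

Part | A | x̄ᵢ | ȳᵢ | A·x̄ᵢ | A·ȳᵢ
bottom flange | 950.00 | 69.50 | 5.00 | 66025.00 | 4750.00
web | 1760.00 | 11.00 | 50.00 | 19360.00 | 88000.00
top flange | 2640.00 | -33.00 | 102.00 | -87120.00 | 269280.00
Σ | 5350.00 |  |  | -1735.00 | 362030.00
x_c = -1735.00 / 5350.00 = -0.32 mm
y_c = 362030.00 / 5350.00 = 67.67 mm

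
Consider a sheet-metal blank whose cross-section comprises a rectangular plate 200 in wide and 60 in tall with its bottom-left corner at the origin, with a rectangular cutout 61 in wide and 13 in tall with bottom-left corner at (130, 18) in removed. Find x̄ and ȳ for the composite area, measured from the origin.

x̄ = 95.72 in, ȳ = 30.39 in

Part | A | x̄ᵢ | ȳᵢ | A·x̄ᵢ | A·ȳᵢ
plate | 12000.00 | 100.00 | 30.00 | 1200000.00 | 360000.00
hole | -793.00 | 160.50 | 24.50 | -127276.50 | -19428.50
Σ | 11207.00 |  |  | 1072723.50 | 340571.50
x̄ = 1072723.50 / 11207.00 = 95.72 in
ȳ = 340571.50 / 11207.00 = 30.39 in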